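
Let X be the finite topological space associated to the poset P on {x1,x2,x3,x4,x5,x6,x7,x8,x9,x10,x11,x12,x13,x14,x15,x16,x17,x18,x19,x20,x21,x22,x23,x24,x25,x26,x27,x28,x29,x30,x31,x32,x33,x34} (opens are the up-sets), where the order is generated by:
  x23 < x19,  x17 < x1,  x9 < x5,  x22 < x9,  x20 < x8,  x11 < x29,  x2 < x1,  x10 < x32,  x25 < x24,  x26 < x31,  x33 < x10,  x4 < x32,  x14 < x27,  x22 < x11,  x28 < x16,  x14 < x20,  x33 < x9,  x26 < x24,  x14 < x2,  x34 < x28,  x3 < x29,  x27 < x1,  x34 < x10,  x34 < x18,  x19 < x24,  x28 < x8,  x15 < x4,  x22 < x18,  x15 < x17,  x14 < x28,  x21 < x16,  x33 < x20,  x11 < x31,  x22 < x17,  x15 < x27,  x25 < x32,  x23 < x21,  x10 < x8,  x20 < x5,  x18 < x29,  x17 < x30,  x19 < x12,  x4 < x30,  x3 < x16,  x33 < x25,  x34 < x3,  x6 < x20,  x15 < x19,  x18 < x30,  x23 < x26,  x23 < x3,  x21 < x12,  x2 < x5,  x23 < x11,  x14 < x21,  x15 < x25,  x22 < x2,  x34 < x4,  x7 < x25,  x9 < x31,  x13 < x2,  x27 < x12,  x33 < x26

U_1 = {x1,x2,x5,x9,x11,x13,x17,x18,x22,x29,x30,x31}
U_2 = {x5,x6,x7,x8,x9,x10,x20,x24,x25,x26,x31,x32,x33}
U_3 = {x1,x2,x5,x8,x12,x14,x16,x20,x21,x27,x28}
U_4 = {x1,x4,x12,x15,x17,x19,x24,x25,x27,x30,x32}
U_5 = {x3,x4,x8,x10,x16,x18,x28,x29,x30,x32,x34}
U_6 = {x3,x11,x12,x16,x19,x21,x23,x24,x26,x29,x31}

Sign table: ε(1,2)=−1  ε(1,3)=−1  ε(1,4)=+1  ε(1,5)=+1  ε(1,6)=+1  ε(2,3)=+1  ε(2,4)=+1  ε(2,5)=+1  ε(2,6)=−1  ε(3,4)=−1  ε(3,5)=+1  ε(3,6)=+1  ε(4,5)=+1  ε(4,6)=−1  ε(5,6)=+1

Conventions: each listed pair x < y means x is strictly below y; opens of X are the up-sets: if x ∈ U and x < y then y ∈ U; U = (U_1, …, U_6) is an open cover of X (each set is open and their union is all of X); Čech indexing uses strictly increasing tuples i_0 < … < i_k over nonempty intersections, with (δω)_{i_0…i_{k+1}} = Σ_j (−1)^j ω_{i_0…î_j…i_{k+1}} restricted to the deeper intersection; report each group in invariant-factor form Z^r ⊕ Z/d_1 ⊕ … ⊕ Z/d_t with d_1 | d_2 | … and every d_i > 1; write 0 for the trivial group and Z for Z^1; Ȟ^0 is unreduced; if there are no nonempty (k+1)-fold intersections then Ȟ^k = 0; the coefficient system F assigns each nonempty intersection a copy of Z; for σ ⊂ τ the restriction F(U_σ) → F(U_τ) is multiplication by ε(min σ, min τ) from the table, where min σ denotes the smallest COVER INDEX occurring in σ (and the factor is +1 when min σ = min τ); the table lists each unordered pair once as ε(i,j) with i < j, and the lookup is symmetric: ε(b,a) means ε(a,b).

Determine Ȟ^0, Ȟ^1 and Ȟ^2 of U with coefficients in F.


Ȟ^0 ≅ 0,  Ȟ^1 ≅ Z/2,  Ȟ^2 ≅ Z

nonempty intersections:
  U12={x5,x9,x31} U13={x1,x2,x5} U14={x1,x17,x30} U15={x18,x29,x30} U16={x11,x29,x31} U23={x5,x8,x20} U24={x24,x25,x32} U25={x8,x10,x32} U26={x24,x26,x31} U34={x1,x12,x27} U35={x8,x16,x28} U36={x12,x16,x21} U45={x4,x30,x32} U46={x12,x19,x24} U56={x3,x16,x29}
  U123={x5} U126={x31} U134={x1} U145={x30} U156={x29} U235={x8} U245={x32} U246={x24} U346={x12} U356={x16}
C dims 6,15,10; δ0: rk 6, SNF 1^5·2; δ1: rk 9, SNF 1^9
Ȟ^0: (6−6)−0=0 ⇒ 0
Ȟ^1: (15−9)−6=0 plus torsion [2] ⇒ Z/2
Ȟ^2: (10−0)−9=1 ⇒ Z


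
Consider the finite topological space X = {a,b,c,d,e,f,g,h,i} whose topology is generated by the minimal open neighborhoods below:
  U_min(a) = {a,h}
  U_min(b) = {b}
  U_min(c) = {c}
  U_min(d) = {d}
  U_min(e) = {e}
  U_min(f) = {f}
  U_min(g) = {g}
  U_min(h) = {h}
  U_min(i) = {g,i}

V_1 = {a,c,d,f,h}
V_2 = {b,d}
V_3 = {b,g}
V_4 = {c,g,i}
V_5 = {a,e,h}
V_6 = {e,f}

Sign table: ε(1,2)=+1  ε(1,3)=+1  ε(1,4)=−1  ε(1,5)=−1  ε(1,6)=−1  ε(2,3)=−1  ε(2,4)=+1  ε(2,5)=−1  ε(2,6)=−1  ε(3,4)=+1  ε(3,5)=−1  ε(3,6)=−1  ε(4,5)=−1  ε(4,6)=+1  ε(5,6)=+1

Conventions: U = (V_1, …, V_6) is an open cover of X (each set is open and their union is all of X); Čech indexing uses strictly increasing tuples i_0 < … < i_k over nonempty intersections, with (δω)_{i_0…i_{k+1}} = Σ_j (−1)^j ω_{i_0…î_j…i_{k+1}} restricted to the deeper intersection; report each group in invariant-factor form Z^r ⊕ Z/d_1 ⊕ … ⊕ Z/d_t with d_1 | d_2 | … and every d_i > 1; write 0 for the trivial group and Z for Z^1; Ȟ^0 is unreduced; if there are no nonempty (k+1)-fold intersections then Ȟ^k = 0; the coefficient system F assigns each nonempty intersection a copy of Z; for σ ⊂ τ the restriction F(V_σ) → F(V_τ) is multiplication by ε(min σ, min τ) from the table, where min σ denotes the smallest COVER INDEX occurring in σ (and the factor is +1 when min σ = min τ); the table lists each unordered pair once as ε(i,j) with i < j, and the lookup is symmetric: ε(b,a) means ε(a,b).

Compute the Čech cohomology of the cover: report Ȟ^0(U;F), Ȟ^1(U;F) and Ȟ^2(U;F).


nerve of the cover:
  V12={d} V14={c} V15={a,h} V16={f} V23={b} V34={g} V56={e}
C dims 6,7; δ0: rk 5, SNF 1^5
Ȟ^0 = (6 − 5) − 0 = 1, so Ȟ^0 ≅ Z
Ȟ^1 = (7 − 0) − 5 = 2, so Ȟ^1 ≅ Z^2
Ȟ^2 = (0 − 0) − 0 = 0, so Ȟ^2 ≅ 0

Ȟ^0 ≅ Z, Ȟ^1 ≅ Z^2, Ȟ^2 ≅ 0


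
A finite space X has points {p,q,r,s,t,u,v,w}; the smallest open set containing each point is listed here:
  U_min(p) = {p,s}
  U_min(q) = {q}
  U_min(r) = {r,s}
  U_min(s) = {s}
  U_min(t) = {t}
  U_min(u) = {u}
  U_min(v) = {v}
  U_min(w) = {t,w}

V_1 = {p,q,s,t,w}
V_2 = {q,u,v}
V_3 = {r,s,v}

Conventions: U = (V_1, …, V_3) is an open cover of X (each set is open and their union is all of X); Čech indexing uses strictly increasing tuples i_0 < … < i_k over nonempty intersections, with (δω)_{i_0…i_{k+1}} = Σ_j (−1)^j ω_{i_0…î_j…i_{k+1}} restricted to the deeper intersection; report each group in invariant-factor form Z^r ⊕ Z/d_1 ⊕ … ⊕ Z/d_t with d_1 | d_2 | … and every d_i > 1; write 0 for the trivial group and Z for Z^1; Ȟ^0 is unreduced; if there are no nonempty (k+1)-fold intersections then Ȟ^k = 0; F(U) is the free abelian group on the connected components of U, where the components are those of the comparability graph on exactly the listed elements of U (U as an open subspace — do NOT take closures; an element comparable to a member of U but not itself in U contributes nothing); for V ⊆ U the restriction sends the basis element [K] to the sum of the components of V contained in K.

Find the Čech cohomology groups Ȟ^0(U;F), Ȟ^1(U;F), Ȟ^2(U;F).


Ȟ^0 ≅ Z^5, Ȟ^1 ≅ 0 and Ȟ^2 ≅ 0

cover nerve:
  V12={q} V13={s} V23={v}
components per intersection:
  V1: {p,s} {q} {t,w}
  V2: {q} {u} {v}
  V3: {r,s} {v}
  V12: {q}
  V13: {s}
  V23: {v}
C dims 8,3; δ0: rk 3, SNF 1^3
Ȟ^0: (8−3)−0=5 ⇒ Z^5
Ȟ^1: (3−0)−3=0 ⇒ 0
Ȟ^2: (0−0)−0=0 ⇒ 0


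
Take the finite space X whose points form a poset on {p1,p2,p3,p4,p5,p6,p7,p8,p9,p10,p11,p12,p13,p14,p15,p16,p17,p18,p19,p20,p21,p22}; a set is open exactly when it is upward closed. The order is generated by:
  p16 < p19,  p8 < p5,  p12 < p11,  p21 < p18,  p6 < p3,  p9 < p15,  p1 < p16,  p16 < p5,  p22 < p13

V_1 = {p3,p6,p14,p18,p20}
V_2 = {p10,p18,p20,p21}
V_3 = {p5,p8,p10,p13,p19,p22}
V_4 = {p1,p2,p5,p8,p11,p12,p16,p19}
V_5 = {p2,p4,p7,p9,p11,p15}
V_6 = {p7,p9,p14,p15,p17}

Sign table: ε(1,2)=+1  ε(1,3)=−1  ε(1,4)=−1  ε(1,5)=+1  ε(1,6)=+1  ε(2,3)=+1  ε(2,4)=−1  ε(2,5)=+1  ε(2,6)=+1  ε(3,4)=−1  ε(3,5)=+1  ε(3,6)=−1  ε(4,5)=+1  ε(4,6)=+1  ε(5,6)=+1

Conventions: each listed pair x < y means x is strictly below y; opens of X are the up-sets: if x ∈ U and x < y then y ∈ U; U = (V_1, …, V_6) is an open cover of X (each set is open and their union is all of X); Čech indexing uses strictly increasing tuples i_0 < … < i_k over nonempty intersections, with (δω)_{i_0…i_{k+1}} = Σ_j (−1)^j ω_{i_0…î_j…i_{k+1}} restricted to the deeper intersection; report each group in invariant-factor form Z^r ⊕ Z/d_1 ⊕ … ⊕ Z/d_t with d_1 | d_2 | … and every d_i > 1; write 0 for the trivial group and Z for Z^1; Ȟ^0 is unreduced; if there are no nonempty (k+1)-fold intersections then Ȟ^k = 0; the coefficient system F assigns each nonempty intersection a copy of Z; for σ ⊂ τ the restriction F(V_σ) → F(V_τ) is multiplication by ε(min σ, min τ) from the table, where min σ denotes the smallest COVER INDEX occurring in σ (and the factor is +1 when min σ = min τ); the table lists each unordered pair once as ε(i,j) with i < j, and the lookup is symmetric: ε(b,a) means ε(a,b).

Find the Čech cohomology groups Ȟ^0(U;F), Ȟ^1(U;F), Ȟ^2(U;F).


Ȟ^0 ≅ 0, Ȟ^1 ≅ Z/2, Ȟ^2 ≅ 0

intersection data:
  V12={p18,p20} V16={p14} V23={p10} V34={p5,p8,p19} V45={p2,p11} V56={p7,p9,p15}
C dims 6,6; δ0: rk 6, SNF 1^5·2
Ȟ^0 = (6 − 6) − 0 = 0, so Ȟ^0 ≅ 0
Ȟ^1 = (6 − 0) − 6 = 0 plus torsion [2], so Ȟ^1 ≅ Z/2
Ȟ^2 = (0 − 0) − 0 = 0, so Ȟ^2 ≅ 0


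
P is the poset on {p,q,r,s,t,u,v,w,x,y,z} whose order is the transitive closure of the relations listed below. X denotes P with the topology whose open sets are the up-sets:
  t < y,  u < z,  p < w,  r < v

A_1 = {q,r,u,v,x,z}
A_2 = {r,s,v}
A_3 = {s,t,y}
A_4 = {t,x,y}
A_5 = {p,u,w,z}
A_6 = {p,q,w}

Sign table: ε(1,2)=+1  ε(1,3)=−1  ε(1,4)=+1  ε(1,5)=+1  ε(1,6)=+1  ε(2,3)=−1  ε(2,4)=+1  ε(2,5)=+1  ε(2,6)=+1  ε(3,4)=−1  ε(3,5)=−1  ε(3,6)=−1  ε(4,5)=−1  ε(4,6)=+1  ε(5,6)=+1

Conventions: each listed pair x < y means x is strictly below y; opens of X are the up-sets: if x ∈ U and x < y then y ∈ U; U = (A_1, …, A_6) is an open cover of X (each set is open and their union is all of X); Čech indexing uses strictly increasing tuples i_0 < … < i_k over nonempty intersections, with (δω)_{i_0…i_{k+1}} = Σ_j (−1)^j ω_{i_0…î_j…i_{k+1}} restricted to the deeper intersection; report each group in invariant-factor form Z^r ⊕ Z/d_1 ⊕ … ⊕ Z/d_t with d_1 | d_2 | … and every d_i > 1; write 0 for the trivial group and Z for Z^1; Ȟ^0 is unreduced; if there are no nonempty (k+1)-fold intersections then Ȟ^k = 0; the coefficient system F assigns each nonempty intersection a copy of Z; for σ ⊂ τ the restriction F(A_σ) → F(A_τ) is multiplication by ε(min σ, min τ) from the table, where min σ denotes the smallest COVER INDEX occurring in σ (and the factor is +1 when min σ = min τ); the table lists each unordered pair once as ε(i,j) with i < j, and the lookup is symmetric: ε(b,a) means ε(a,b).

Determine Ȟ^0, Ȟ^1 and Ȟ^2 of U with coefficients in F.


nonempty overlaps:
  A12={r,v} A14={x} A15={u,z} A16={q} A23={s} A34={t,y} A56={p,w}
C dims 6,7; δ0: rk 5, SNF 1^5
degree 0: 6−5−0 = 1 → Ȟ^0 ≅ Z
degree 1: 7−0−5 = 2 → Ȟ^1 ≅ Z^2
degree 2: 0−0−0 = 0 → Ȟ^2 ≅ 0

Ȟ^0(U;F) ≅ Z, Ȟ^1(U;F) ≅ Z^2 and Ȟ^2(U;F) ≅ 0


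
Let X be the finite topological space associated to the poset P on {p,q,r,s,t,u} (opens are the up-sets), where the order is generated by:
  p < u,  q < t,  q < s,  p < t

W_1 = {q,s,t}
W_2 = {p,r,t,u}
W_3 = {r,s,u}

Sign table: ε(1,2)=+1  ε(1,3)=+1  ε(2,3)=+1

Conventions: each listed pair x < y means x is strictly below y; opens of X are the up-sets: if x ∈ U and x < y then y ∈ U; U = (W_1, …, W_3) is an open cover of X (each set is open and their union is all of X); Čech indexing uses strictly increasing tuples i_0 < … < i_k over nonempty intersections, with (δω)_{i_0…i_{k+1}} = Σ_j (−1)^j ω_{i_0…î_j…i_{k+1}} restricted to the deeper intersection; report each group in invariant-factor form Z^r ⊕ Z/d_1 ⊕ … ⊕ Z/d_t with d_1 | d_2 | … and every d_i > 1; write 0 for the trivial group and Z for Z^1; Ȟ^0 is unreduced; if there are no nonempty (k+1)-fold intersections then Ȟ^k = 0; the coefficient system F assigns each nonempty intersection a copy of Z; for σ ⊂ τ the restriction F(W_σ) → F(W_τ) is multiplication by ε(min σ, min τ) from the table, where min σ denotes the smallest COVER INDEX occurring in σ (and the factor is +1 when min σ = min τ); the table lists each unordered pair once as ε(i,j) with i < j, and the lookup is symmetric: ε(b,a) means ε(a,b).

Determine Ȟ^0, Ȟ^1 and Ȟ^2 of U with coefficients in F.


nonempty intersections:
  W12={t} W13={s} W23={r,u}
C dims 3,3; δ0: rk 2, SNF 1^2
Ȟ^0: (3−2)−0=1 ⇒ Z
Ȟ^1: (3−0)−2=1 ⇒ Z
Ȟ^2: (0−0)−0=0 ⇒ 0

Ȟ^0(U;F) ≅ Z; Ȟ^1(U;F) ≅ Z; Ȟ^2(U;F) ≅ 0


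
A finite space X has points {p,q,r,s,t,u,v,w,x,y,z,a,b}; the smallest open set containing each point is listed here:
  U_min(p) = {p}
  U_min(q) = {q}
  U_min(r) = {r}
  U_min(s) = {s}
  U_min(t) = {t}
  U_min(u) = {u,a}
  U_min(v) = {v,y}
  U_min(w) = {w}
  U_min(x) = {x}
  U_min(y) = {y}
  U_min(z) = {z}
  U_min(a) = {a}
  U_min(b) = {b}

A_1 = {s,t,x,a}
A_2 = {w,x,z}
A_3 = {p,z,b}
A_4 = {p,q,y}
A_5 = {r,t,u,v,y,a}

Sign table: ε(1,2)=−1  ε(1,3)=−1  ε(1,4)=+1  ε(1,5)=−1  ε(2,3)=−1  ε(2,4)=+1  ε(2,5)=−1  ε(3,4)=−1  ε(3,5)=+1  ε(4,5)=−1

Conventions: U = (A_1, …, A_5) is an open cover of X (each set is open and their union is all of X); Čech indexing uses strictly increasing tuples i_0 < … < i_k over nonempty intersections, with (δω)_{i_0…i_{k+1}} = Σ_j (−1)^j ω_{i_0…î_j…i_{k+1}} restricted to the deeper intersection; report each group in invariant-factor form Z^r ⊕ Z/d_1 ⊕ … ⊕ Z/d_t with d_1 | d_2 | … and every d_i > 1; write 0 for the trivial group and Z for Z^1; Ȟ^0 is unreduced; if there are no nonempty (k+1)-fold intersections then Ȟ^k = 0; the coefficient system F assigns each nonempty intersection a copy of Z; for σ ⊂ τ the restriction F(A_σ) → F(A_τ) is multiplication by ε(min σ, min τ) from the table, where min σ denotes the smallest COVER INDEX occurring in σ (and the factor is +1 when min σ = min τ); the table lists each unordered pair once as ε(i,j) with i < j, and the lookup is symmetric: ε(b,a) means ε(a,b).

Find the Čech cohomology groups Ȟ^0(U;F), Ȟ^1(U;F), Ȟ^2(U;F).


Ȟ^0 = 0, Ȟ^1 = Z/2, Ȟ^2 = 0

nonempty intersections:
  A12={x} A15={t,a} A23={z} A34={p} A45={y}
C dims 5,5; δ0: rk 5, SNF 1^4·2
Ȟ^0: (5−5)−0=0 ⇒ 0
Ȟ^1: (5−0)−5=0 plus torsion [2] ⇒ Z/2
Ȟ^2: (0−0)−0=0 ⇒ 0


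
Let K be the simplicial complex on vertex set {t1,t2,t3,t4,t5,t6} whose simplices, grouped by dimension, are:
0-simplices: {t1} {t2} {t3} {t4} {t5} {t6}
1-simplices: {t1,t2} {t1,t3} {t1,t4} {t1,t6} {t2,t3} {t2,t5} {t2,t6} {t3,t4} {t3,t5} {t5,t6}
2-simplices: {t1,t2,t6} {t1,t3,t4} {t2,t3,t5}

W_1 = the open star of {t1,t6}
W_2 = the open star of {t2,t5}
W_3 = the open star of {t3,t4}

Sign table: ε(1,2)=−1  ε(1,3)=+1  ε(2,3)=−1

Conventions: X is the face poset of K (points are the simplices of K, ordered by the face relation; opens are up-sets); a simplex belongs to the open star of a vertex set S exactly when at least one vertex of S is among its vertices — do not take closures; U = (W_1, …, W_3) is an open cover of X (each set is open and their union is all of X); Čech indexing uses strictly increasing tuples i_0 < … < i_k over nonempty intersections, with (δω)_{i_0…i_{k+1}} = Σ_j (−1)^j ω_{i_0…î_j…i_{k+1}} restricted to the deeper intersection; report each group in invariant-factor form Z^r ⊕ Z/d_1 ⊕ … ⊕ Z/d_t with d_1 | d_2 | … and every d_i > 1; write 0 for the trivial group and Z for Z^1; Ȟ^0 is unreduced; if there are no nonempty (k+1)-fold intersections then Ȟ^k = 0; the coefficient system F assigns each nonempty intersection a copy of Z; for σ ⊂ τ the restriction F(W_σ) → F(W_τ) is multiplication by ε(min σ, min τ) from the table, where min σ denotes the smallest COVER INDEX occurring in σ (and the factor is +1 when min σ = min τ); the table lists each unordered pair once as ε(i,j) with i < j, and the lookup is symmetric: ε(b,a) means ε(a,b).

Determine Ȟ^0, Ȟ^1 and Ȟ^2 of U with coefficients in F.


nerve simplices:
  W1={{t1},{t6},{t1,t2},{t1,t3},{t1,t4},{t1,t6},{t2,t6},{t5,t6},{t1,t2,t6},{t1,t3,t4}} W2={{t2},{t5},{t1,t2},{t2,t3},{t2,t5},{t2,t6},{t3,t5},{t5,t6},{t1,t2,t6},{t2,t3,t5}} W3={{t3},{t4},{t1,t3},{t1,t4},{t2,t3},{t3,t4},{t3,t5},{t1,t3,t4},{t2,t3,t5}}
  W12={{t1,t2},{t2,t6},{t5,t6},{t1,t2,t6}} W13={{t1,t3},{t1,t4},{t1,t3,t4}} W23={{t2,t3},{t3,t5},{t2,t3,t5}}
C dims 3,3; δ0: rk 2, SNF 1^2
degree 0: 3−2−0 = 1 → Ȟ^0 ≅ Z
degree 1: 3−0−2 = 1 → Ȟ^1 ≅ Z
degree 2: 0−0−0 = 0 → Ȟ^2 ≅ 0

Ȟ^0(U;F) ≅ Z; Ȟ^1(U;F) ≅ Z; Ȟ^2(U;F) ≅ 0


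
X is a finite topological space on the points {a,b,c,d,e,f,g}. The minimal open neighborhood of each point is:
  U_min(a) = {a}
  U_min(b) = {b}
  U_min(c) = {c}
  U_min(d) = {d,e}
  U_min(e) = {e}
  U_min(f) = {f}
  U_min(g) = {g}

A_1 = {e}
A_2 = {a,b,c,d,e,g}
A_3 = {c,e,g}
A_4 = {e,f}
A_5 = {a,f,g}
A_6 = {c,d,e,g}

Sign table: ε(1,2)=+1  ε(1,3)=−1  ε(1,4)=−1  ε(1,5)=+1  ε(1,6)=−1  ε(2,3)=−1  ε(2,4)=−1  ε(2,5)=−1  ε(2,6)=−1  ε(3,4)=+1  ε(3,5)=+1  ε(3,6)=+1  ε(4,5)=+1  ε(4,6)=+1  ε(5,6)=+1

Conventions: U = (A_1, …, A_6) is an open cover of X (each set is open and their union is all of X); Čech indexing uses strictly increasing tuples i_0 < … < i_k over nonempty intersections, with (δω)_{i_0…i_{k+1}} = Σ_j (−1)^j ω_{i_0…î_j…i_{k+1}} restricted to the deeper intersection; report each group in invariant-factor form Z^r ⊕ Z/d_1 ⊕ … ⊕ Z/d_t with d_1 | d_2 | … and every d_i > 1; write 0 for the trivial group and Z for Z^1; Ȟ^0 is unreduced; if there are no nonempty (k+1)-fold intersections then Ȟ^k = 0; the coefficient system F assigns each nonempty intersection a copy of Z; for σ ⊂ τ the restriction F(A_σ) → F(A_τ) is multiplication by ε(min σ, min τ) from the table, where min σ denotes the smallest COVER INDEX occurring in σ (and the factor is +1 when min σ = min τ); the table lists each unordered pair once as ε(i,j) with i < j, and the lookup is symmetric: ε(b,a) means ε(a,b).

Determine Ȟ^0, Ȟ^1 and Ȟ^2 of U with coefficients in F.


Ȟ^0 ≅ Z, Ȟ^1 ≅ Z and Ȟ^2 ≅ 0

intersection data:
  A12={e} A13={e} A14={e} A16={e} A23={c,e,g} A24={e} A25={a,g} A26={c,d,e,g} A34={e} A35={g} A36={c,e,g} A45={f} A46={e} A56={g}
  A123={e} A124={e} A126={e} A134={e} A136={e} A146={e} A234={e} A235={g} A236={c,e,g} A246={e} A256={g} A346={e} A356={g}
  A1234={e} A1236={e} A1246={e} A1346={e} A2346={e} A2356={g}
  A12346={e}
C dims 6,14,13,6; δ0: rk 5, SNF 1^5; δ1: rk 8, SNF 1^8; δ2: rk 5, SNF 1^5
Ȟ^0 = (6 − 5) − 0 = 1, so Ȟ^0 ≅ Z
Ȟ^1 = (14 − 8) − 5 = 1, so Ȟ^1 ≅ Z
Ȟ^2 = (13 − 5) − 8 = 0, so Ȟ^2 ≅ 0


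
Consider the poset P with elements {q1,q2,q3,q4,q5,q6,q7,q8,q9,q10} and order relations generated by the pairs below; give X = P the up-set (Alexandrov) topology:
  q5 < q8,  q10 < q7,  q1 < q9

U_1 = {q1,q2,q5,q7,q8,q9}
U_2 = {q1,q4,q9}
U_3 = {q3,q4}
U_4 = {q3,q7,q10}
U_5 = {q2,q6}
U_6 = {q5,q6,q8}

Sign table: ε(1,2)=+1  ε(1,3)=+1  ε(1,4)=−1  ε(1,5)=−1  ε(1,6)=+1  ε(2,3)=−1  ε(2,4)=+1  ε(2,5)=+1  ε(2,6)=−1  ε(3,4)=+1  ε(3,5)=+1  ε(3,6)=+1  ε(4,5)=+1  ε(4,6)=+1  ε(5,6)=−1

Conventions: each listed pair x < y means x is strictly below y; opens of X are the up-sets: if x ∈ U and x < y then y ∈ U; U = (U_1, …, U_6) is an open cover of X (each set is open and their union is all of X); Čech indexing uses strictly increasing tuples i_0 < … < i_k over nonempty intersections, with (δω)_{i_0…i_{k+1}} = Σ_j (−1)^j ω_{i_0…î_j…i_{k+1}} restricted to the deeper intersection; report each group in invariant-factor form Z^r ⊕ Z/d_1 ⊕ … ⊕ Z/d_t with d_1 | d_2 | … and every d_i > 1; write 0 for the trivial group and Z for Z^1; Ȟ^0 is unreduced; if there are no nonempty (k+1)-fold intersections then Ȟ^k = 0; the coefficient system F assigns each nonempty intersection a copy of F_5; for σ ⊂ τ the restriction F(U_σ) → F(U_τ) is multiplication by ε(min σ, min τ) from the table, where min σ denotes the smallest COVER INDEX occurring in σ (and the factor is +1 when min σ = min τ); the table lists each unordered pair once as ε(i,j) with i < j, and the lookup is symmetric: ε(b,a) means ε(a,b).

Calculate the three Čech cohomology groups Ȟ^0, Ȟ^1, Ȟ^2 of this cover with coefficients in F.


Ȟ^0 ≅ Z/5, Ȟ^1 ≅ Z/5 ⊕ Z/5, Ȟ^2 ≅ 0

nerve of the cover:
  U12={q1,q9} U14={q7} U15={q2} U16={q5,q8} U23={q4} U34={q3} U56={q6}
C dims 6,7; δ0: rk_F5 5
Ȟ^0 = (6 − 5) − 0 = 1, so Ȟ^0 ≅ Z/5
Ȟ^1 = (7 − 0) − 5 = 2, so Ȟ^1 ≅ Z/5 ⊕ Z/5
Ȟ^2 = (0 − 0) − 0 = 0, so Ȟ^2 ≅ 0


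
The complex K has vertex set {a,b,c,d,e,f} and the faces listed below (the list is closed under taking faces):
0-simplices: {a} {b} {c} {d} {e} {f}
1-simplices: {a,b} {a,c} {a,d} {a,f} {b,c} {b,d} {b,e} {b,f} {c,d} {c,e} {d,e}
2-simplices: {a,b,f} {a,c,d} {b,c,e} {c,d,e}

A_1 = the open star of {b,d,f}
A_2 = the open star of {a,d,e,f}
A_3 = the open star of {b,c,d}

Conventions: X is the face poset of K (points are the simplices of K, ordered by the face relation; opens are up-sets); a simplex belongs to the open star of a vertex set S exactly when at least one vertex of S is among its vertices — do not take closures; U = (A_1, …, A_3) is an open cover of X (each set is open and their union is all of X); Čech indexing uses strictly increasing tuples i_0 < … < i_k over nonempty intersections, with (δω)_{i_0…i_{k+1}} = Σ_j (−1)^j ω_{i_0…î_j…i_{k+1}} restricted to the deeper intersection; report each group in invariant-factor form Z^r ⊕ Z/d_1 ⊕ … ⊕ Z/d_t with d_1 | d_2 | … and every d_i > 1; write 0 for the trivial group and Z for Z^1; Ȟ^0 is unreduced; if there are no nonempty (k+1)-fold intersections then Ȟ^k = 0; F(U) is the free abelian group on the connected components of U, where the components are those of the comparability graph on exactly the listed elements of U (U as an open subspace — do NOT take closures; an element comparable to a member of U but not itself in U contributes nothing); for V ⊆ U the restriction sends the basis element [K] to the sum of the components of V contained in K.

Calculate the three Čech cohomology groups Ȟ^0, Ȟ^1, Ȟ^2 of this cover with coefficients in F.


nerve of the cover:
  A1={{b},{d},{f},{a,b},{a,d},{a,f},{b,c},{b,d},{b,e},{b,f},{c,d},{d,e},{a,b,f},{a,c,d},{b,c,e},{c,d,e}} A2={{a},{d},{e},{f},{a,b},{a,c},{a,d},{a,f},{b,d},{b,e},{b,f},{c,d},{c,e},{d,e},{a,b,f},{a,c,d},{b,c,e},{c,d,e}} A3={{b},{c},{d},{a,b},{a,c},{a,d},{b,c},{b,d},{b,e},{b,f},{c,d},{c,e},{d,e},{a,b,f},{a,c,d},{b,c,e},{c,d,e}}
  A12={{d},{f},{a,b},{a,d},{a,f},{b,d},{b,e},{b,f},{c,d},{d,e},{a,b,f},{a,c,d},{b,c,e},{c,d,e}} A13={{b},{d},{a,b},{a,d},{b,c},{b,d},{b,e},{b,f},{c,d},{d,e},{a,b,f},{a,c,d},{b,c,e},{c,d,e}} A23={{d},{a,b},{a,c},{a,d},{b,d},{b,e},{b,f},{c,d},{c,e},{d,e},{a,b,f},{a,c,d},{b,c,e},{c,d,e}}
  A123={{d},{a,b},{a,d},{b,d},{b,e},{b,f},{c,d},{d,e},{a,b,f},{a,c,d},{b,c,e},{c,d,e}}
components per intersection:
  A1: {{b},{d},{f},{a,b},{a,d},{a,f},{b,c},{b,d},{b,e},{b,f},{c,d},{d,e},{a,b,f},{a,c,d},{b,c,e},{c,d,e}}
  A2: {{a},{d},{e},{f},{a,b},{a,c},{a,d},{a,f},{b,d},{b,e},{b,f},{c,d},{c,e},{d,e},{a,b,f},{a,c,d},{b,c,e},{c,d,e}}
  A3: {{b},{c},{d},{a,b},{a,c},{a,d},{b,c},{b,d},{b,e},{b,f},{c,d},{c,e},{d,e},{a,b,f},{a,c,d},{b,c,e},{c,d,e}}
  A12: {{d},{a,d},{b,d},{c,d},{d,e},{a,c,d},{c,d,e}} {{f},{a,b},{a,f},{b,f},{a,b,f}} {{b,e},{b,c,e}}
  A13: {{b},{d},{a,b},{a,d},{b,c},{b,d},{b,e},{b,f},{c,d},{d,e},{a,b,f},{a,c,d},{b,c,e},{c,d,e}}
  A23: {{d},{a,c},{a,d},{b,d},{b,e},{c,d},{c,e},{d,e},{a,c,d},{b,c,e},{c,d,e}} {{a,b},{b,f},{a,b,f}}
  A123: {{d},{a,d},{b,d},{c,d},{d,e},{a,c,d},{c,d,e}} {{a,b},{b,f},{a,b,f}} {{b,e},{b,c,e}}
C dims 3,6,3; δ0: rk 2, SNF 1^2; δ1: rk 3, SNF 1^3
Ȟ^0 = (3 − 2) − 0 = 1, so Ȟ^0 ≅ Z
Ȟ^1 = (6 − 3) − 2 = 1, so Ȟ^1 ≅ Z
Ȟ^2 = (3 − 0) − 3 = 0, so Ȟ^2 ≅ 0

Ȟ^0(U;F) ≅ Z; Ȟ^1(U;F) ≅ Z; Ȟ^2(U;F) ≅ 0


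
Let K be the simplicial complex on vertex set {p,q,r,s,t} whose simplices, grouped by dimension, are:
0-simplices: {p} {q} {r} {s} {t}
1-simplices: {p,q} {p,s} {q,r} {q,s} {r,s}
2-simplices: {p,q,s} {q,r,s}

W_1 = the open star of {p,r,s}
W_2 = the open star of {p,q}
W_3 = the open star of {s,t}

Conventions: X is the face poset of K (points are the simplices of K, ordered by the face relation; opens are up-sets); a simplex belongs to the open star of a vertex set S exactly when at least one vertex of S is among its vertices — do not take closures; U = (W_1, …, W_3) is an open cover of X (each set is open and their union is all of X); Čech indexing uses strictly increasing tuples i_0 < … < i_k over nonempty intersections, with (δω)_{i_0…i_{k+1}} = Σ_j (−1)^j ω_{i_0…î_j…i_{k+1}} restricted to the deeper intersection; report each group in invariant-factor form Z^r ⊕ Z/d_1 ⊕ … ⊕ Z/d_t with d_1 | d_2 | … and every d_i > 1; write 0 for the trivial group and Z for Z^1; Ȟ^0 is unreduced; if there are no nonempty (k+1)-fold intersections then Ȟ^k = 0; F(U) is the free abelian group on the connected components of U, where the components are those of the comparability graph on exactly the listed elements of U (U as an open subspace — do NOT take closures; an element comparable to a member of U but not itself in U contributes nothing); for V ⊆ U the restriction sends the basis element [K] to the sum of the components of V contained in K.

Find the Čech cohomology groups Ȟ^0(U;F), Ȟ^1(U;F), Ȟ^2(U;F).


nonempty intersections:
  W1={{p},{r},{s},{p,q},{p,s},{q,r},{q,s},{r,s},{p,q,s},{q,r,s}} W2={{p},{q},{p,q},{p,s},{q,r},{q,s},{p,q,s},{q,r,s}} W3={{s},{t},{p,s},{q,s},{r,s},{p,q,s},{q,r,s}}
  W12={{p},{p,q},{p,s},{q,r},{q,s},{p,q,s},{q,r,s}} W13={{s},{p,s},{q,s},{r,s},{p,q,s},{q,r,s}} W23={{p,s},{q,s},{p,q,s},{q,r,s}}
  W123={{p,s},{q,s},{p,q,s},{q,r,s}}
components per intersection:
  W1: {{p},{r},{s},{p,q},{p,s},{q,r},{q,s},{r,s},{p,q,s},{q,r,s}}
  W2: {{p},{q},{p,q},{p,s},{q,r},{q,s},{p,q,s},{q,r,s}}
  W3: {{s},{p,s},{q,s},{r,s},{p,q,s},{q,r,s}} {{t}}
  W12: {{p},{p,q},{p,s},{q,r},{q,s},{p,q,s},{q,r,s}}
  W13: {{s},{p,s},{q,s},{r,s},{p,q,s},{q,r,s}}
  W23: {{p,s},{q,s},{p,q,s},{q,r,s}}
  W123: {{p,s},{q,s},{p,q,s},{q,r,s}}
C dims 4,3,1; δ0: rk 2, SNF 1^2; δ1: rk 1, SNF 1^1
Ȟ^0: (4−2)−0=2 ⇒ Z^2
Ȟ^1: (3−1)−2=0 ⇒ 0
Ȟ^2: (1−0)−1=0 ⇒ 0

Ȟ^0(U;F) ≅ Z^2; Ȟ^1(U;F) ≅ 0; Ȟ^2(U;F) ≅ 0


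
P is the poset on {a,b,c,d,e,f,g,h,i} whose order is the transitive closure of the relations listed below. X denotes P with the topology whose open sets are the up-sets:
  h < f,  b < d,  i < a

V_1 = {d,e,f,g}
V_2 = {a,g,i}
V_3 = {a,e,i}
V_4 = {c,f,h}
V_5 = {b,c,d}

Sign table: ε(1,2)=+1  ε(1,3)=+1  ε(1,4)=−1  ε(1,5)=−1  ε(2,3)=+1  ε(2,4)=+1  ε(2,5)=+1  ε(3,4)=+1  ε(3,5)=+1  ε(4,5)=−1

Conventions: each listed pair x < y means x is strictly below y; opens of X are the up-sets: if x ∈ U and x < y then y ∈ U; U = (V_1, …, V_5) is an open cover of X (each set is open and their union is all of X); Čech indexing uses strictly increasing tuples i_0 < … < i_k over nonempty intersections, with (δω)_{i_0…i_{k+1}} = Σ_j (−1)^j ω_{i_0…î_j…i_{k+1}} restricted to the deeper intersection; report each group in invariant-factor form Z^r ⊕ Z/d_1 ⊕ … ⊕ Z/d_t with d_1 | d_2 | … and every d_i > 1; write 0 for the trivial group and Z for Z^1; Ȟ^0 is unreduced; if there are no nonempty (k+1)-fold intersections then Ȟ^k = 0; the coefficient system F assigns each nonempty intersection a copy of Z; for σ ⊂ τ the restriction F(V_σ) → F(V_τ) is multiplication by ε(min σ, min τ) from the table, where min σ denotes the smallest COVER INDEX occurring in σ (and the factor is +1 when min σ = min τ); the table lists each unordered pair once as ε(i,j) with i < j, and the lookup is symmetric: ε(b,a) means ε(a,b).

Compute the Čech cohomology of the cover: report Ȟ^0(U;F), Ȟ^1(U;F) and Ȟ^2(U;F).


cover nerve:
  V12={g} V13={e} V14={f} V15={d} V23={a,i} V45={c}
C dims 5,6; δ0: rk 5, SNF 1^4·2
Ȟ^0: (5−5)−0=0 ⇒ 0
Ȟ^1: (6−0)−5=1 plus torsion [2] ⇒ Z ⊕ Z/2
Ȟ^2: (0−0)−0=0 ⇒ 0

Ȟ^0 = 0; Ȟ^1 = Z ⊕ Z/2; Ȟ^2 = 0


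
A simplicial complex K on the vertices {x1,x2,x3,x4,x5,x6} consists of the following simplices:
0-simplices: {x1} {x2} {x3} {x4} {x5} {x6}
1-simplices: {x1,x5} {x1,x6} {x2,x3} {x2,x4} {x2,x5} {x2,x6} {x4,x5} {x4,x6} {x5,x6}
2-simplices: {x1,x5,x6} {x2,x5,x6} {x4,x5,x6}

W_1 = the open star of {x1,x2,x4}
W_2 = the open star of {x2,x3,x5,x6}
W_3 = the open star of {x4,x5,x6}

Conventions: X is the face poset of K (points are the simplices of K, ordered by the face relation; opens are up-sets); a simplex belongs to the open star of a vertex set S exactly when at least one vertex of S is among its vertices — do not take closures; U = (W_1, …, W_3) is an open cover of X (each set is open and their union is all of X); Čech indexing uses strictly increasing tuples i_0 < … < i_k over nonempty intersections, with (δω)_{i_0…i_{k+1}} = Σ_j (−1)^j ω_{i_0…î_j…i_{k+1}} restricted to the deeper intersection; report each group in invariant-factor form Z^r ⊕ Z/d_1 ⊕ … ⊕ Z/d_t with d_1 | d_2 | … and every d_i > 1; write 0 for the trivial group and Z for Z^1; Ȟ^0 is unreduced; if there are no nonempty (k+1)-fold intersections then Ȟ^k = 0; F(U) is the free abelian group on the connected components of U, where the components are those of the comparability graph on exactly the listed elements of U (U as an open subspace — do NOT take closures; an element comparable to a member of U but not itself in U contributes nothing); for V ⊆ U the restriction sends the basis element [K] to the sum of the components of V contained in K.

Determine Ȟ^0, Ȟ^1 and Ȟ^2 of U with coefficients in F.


Ȟ^0(U;F) ≅ Z; Ȟ^1(U;F) ≅ Z; Ȟ^2(U;F) ≅ 0

nerve simplices:
  W1={{x1},{x2},{x4},{x1,x5},{x1,x6},{x2,x3},{x2,x4},{x2,x5},{x2,x6},{x4,x5},{x4,x6},{x1,x5,x6},{x2,x5,x6},{x4,x5,x6}} W2={{x2},{x3},{x5},{x6},{x1,x5},{x1,x6},{x2,x3},{x2,x4},{x2,x5},{x2,x6},{x4,x5},{x4,x6},{x5,x6},{x1,x5,x6},{x2,x5,x6},{x4,x5,x6}} W3={{x4},{x5},{x6},{x1,x5},{x1,x6},{x2,x4},{x2,x5},{x2,x6},{x4,x5},{x4,x6},{x5,x6},{x1,x5,x6},{x2,x5,x6},{x4,x5,x6}}
  W12={{x2},{x1,x5},{x1,x6},{x2,x3},{x2,x4},{x2,x5},{x2,x6},{x4,x5},{x4,x6},{x1,x5,x6},{x2,x5,x6},{x4,x5,x6}} W13={{x4},{x1,x5},{x1,x6},{x2,x4},{x2,x5},{x2,x6},{x4,x5},{x4,x6},{x1,x5,x6},{x2,x5,x6},{x4,x5,x6}} W23={{x5},{x6},{x1,x5},{x1,x6},{x2,x4},{x2,x5},{x2,x6},{x4,x5},{x4,x6},{x5,x6},{x1,x5,x6},{x2,x5,x6},{x4,x5,x6}}
  W123={{x1,x5},{x1,x6},{x2,x4},{x2,x5},{x2,x6},{x4,x5},{x4,x6},{x1,x5,x6},{x2,x5,x6},{x4,x5,x6}}
components per intersection:
  W1: {{x1},{x1,x5},{x1,x6},{x1,x5,x6}} {{x2},{x4},{x2,x3},{x2,x4},{x2,x5},{x2,x6},{x4,x5},{x4,x6},{x2,x5,x6},{x4,x5,x6}}
  W2: {{x2},{x3},{x5},{x6},{x1,x5},{x1,x6},{x2,x3},{x2,x4},{x2,x5},{x2,x6},{x4,x5},{x4,x6},{x5,x6},{x1,x5,x6},{x2,x5,x6},{x4,x5,x6}}
  W3: {{x4},{x5},{x6},{x1,x5},{x1,x6},{x2,x4},{x2,x5},{x2,x6},{x4,x5},{x4,x6},{x5,x6},{x1,x5,x6},{x2,x5,x6},{x4,x5,x6}}
  W12: {{x2},{x2,x3},{x2,x4},{x2,x5},{x2,x6},{x2,x5,x6}} {{x1,x5},{x1,x6},{x1,x5,x6}} {{x4,x5},{x4,x6},{x4,x5,x6}}
  W13: {{x4},{x2,x4},{x4,x5},{x4,x6},{x4,x5,x6}} {{x1,x5},{x1,x6},{x1,x5,x6}} {{x2,x5},{x2,x6},{x2,x5,x6}}
  W23: {{x5},{x6},{x1,x5},{x1,x6},{x2,x5},{x2,x6},{x4,x5},{x4,x6},{x5,x6},{x1,x5,x6},{x2,x5,x6},{x4,x5,x6}} {{x2,x4}}
  W123: {{x1,x5},{x1,x6},{x1,x5,x6}} {{x2,x4}} {{x2,x5},{x2,x6},{x2,x5,x6}} {{x4,x5},{x4,x6},{x4,x5,x6}}
C dims 4,8,4; δ0: rk 3, SNF 1^3; δ1: rk 4, SNF 1^4
degree 0: 4−3−0 = 1 → Ȟ^0 ≅ Z
degree 1: 8−4−3 = 1 → Ȟ^1 ≅ Z
degree 2: 4−0−4 = 0 → Ȟ^2 ≅ 0


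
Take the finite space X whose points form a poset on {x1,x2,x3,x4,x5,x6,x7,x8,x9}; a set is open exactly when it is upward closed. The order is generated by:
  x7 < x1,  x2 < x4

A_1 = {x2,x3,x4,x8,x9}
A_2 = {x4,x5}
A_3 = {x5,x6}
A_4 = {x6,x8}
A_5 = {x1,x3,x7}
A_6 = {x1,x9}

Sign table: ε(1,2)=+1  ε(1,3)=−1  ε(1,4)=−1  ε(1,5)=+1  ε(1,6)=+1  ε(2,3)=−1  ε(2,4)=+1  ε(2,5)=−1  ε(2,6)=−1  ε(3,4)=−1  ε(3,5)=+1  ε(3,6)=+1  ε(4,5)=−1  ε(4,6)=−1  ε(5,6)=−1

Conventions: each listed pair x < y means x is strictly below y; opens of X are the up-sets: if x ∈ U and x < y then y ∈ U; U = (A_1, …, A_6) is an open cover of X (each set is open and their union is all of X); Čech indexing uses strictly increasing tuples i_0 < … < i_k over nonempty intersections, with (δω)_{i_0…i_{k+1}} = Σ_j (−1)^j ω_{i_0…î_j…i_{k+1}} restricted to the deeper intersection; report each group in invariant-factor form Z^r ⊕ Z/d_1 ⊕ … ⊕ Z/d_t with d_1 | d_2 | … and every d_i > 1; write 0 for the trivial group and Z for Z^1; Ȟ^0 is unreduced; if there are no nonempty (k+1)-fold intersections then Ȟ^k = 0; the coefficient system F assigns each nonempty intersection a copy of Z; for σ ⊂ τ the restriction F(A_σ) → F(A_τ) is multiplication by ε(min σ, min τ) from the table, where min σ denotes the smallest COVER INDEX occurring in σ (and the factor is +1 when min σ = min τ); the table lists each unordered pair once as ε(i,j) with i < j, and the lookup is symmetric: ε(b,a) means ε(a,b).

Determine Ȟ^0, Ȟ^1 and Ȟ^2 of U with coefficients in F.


nerve simplices:
  A12={x4} A14={x8} A15={x3} A16={x9} A23={x5} A34={x6} A56={x1}
C dims 6,7; δ0: rk 6, SNF 1^5·2
degree 0: 6−6−0 = 0 → Ȟ^0 ≅ 0
degree 1: 7−0−6 = 1 plus torsion [2] → Ȟ^1 ≅ Z ⊕ Z/2
degree 2: 0−0−0 = 0 → Ȟ^2 ≅ 0

Ȟ^0(U;F) ≅ 0, Ȟ^1(U;F) ≅ Z ⊕ Z/2, Ȟ^2(U;F) ≅ 0


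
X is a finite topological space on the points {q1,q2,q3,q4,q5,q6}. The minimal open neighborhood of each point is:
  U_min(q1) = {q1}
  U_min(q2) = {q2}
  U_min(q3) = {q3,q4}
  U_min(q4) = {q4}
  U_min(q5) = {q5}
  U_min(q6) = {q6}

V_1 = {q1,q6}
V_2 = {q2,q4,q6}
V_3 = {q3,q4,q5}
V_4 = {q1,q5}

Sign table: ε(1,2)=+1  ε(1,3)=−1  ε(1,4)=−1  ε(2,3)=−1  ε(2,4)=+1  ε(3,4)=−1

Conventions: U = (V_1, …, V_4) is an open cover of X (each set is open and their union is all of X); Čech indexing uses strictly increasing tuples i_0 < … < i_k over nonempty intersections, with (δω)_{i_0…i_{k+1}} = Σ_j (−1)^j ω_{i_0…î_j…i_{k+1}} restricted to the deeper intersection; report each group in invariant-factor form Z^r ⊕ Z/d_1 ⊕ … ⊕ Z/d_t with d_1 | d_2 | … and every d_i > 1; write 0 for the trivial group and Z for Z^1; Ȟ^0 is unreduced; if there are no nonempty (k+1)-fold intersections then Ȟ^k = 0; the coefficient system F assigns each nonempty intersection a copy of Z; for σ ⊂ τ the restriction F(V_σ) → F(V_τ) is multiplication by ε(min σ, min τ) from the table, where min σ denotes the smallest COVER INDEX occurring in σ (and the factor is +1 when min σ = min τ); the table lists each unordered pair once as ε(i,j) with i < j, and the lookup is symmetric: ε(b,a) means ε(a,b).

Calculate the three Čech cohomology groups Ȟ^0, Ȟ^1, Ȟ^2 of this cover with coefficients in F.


Ȟ^0 = 0; Ȟ^1 = Z/2; Ȟ^2 = 0

nonempty overlaps:
  V12={q6} V14={q1} V23={q4} V34={q5}
C dims 4,4; δ0: rk 4, SNF 1^3·2
degree 0: 4−4−0 = 0 → Ȟ^0 ≅ 0
degree 1: 4−0−4 = 0 plus torsion [2] → Ȟ^1 ≅ Z/2
degree 2: 0−0−0 = 0 → Ȟ^2 ≅ 0


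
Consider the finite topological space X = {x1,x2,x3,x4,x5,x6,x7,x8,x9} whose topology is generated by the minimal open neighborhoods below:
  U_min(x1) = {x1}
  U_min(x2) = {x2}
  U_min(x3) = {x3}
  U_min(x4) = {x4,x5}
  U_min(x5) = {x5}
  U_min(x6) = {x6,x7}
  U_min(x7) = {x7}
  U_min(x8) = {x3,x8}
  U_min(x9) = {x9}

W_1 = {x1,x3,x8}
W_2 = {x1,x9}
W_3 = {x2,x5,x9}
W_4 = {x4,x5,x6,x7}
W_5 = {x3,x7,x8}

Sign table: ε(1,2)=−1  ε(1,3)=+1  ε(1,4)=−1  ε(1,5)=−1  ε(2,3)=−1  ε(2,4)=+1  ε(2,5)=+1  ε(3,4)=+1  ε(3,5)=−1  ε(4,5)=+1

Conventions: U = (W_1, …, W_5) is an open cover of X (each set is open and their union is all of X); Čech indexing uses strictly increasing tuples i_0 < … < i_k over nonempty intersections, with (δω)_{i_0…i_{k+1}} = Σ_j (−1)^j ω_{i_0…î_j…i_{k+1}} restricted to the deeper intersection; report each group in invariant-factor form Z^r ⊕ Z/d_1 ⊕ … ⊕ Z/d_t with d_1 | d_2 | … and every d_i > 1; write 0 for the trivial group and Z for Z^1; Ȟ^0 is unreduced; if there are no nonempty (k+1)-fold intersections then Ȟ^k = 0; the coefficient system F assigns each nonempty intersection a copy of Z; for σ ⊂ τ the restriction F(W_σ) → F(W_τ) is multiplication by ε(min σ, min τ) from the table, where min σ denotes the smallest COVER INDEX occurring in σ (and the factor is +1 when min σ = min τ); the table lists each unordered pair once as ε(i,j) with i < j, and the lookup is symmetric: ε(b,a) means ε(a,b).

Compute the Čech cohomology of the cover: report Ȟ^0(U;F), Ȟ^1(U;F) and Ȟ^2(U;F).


Ȟ^0 ≅ 0,  Ȟ^1 ≅ Z/2,  Ȟ^2 ≅ 0

intersection data:
  W12={x1} W15={x3,x8} W23={x9} W34={x5} W45={x7}
C dims 5,5; δ0: rk 5, SNF 1^4·2
Ȟ^0 = (5 − 5) − 0 = 0, so Ȟ^0 ≅ 0
Ȟ^1 = (5 − 0) − 5 = 0 plus torsion [2], so Ȟ^1 ≅ Z/2
Ȟ^2 = (0 − 0) − 0 = 0, so Ȟ^2 ≅ 0


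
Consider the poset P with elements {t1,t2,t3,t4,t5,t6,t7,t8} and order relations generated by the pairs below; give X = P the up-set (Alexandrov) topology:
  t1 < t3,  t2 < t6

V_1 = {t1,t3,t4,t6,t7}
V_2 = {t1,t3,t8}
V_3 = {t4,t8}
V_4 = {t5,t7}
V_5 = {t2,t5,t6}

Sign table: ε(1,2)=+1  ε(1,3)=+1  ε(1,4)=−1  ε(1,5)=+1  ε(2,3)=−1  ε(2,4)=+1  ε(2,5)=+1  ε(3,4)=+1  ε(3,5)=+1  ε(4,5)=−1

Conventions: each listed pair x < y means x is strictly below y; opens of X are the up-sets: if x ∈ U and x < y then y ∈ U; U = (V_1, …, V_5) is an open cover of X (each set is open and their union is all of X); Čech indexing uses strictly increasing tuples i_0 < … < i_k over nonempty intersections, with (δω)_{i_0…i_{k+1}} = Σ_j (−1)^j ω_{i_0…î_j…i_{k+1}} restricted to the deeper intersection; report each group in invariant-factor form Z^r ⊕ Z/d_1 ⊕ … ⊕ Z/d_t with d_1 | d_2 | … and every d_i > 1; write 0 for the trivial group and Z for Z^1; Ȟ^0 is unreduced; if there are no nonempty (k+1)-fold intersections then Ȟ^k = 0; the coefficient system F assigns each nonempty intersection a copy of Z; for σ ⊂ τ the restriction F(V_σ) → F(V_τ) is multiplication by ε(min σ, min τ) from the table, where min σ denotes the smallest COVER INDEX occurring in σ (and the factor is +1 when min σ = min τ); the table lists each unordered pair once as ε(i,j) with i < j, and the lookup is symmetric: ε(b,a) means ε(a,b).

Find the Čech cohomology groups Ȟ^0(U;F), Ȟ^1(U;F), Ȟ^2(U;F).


nonempty overlaps:
  V12={t1,t3} V13={t4} V14={t7} V15={t6} V23={t8} V45={t5}
C dims 5,6; δ0: rk 5, SNF 1^4·2
degree 0: 5−5−0 = 0 → Ȟ^0 ≅ 0
degree 1: 6−0−5 = 1 plus torsion [2] → Ȟ^1 ≅ Z ⊕ Z/2
degree 2: 0−0−0 = 0 → Ȟ^2 ≅ 0

Ȟ^0 ≅ 0; Ȟ^1 ≅ Z ⊕ Z/2; Ȟ^2 ≅ 0


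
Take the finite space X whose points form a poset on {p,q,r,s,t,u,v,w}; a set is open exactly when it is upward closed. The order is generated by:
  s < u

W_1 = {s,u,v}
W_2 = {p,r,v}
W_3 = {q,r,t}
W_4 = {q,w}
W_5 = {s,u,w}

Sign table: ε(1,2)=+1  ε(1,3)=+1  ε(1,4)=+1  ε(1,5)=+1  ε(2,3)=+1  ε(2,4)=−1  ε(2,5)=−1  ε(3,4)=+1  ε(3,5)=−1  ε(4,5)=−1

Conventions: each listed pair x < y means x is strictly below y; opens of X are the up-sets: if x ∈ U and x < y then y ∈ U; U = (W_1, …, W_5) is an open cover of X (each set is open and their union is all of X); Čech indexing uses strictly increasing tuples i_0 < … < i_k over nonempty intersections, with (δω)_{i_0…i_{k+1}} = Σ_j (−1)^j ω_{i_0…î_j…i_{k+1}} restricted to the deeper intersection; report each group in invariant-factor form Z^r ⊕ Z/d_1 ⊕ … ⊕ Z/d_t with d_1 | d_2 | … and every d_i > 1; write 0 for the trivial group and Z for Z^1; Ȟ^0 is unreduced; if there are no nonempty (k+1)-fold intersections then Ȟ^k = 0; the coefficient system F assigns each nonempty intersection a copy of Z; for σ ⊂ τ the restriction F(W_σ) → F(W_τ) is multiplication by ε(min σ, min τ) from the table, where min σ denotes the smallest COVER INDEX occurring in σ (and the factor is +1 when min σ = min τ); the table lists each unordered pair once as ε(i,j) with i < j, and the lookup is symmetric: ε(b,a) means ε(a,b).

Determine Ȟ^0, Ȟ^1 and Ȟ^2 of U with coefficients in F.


nerve simplices:
  W12={v} W15={s,u} W23={r} W34={q} W45={w}
C dims 5,5; δ0: rk 5, SNF 1^4·2
degree 0: 5−5−0 = 0 → Ȟ^0 ≅ 0
degree 1: 5−0−5 = 0 plus torsion [2] → Ȟ^1 ≅ Z/2
degree 2: 0−0−0 = 0 → Ȟ^2 ≅ 0

Ȟ^0 ≅ 0,  Ȟ^1 ≅ Z/2,  Ȟ^2 ≅ 0
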